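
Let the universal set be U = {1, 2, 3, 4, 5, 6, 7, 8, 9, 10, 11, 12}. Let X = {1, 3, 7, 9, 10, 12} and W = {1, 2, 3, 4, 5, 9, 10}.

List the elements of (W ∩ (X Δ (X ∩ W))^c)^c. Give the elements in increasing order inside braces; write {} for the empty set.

{6, 7, 8, 11, 12}

X ∩ W = {1, 3, 9, 10}
X Δ (X ∩ W) = {7, 12}
(X Δ (X ∩ W))^c = {1, 2, 3, 4, 5, 6, 8, 9, 10, 11}
W ∩ (X Δ (X ∩ W))^c = {1, 2, 3, 4, 5, 9, 10}
(W ∩ (X Δ (X ∩ W))^c)^c = {6, 7, 8, 11, 12}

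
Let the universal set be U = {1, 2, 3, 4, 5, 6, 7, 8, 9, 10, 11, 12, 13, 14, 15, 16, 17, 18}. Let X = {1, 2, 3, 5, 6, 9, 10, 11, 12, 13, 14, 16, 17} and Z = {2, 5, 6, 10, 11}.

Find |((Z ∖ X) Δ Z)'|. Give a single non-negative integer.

Z ∖ X = {}
(Z ∖ X) Δ Z = {2, 5, 6, 10, 11}
((Z ∖ X) Δ Z)' = {1, 3, 4, 7, 8, 9, 12, 13, 14, 15, 16, 17, 18}
|((Z ∖ X) Δ Z)'| = 13

13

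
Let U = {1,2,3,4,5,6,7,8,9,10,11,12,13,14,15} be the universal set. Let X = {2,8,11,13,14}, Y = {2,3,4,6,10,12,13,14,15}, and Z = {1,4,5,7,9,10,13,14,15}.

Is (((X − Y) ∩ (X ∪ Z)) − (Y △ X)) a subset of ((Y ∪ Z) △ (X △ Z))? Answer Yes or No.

Yes

X − Y = {8,11}
X ∪ Z = {1,2,4,5,7,8,9,10,11,13,14,15}
(X − Y) ∩ (X ∪ Z) = {8,11}
Y △ X = {3,4,6,8,10,11,12,15}
((X − Y) ∩ (X ∪ Z)) − (Y △ X) = {}
Y ∪ Z = {1,2,3,4,5,6,7,9,10,12,13,14,15}
X △ Z = {1,2,4,5,7,8,9,10,11,15}
(Y ∪ Z) △ (X △ Z) = {3,6,8,11,12,13,14}
Every element of {} is in {3,6,8,11,12,13,14}, so ((X − Y) ∩ (X ∪ Z)) − (Y △ X) ⊆ (Y ∪ Z) △ (X △ Z).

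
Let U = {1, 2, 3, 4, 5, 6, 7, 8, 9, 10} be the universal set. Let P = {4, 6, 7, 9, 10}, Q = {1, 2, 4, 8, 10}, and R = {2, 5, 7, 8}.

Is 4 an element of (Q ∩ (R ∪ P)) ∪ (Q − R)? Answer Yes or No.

Yes

4 ∉ R and 4 ∈ P, so 4 ∈ R ∪ P
4 ∈ Q and 4 ∈ (R ∪ P), so 4 ∈ Q ∩ (R ∪ P)
4 ∈ Q and 4 ∉ R, so 4 ∈ Q − R
4 ∈ (Q ∩ (R ∪ P)) and 4 ∈ (Q − R), so 4 ∈ (Q ∩ (R ∪ P)) ∪ (Q − R)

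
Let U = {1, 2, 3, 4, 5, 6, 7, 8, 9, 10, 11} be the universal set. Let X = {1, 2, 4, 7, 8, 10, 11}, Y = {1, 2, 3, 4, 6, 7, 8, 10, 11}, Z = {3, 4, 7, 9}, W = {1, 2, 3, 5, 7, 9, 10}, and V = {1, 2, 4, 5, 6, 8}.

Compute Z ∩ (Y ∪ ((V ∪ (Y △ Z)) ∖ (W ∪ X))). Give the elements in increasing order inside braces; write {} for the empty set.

Y △ Z = {1, 2, 6, 8, 9, 10, 11}
V ∪ (Y △ Z) = {1, 2, 4, 5, 6, 8, 9, 10, 11}
W ∪ X = {1, 2, 3, 4, 5, 7, 8, 9, 10, 11}
(V ∪ (Y △ Z)) ∖ (W ∪ X) = {6}
Y ∪ ((V ∪ (Y △ Z)) ∖ (W ∪ X)) = {1, 2, 3, 4, 6, 7, 8, 10, 11}
Z ∩ (Y ∪ ((V ∪ (Y △ Z)) ∖ (W ∪ X))) = {3, 4, 7}

{3, 4, 7}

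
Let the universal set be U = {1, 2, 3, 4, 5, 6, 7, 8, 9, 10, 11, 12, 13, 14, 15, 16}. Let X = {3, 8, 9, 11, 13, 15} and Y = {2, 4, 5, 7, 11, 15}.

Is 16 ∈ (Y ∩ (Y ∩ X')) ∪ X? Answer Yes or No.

16 ∉ X, so 16 ∈ X'
16 ∉ Y and 16 ∈ X', so 16 ∉ Y ∩ X'
16 ∉ Y and 16 ∉ (Y ∩ X'), so 16 ∉ Y ∩ (Y ∩ X')
16 ∉ (Y ∩ (Y ∩ X')) and 16 ∉ X, so 16 ∉ (Y ∩ (Y ∩ X')) ∪ X

No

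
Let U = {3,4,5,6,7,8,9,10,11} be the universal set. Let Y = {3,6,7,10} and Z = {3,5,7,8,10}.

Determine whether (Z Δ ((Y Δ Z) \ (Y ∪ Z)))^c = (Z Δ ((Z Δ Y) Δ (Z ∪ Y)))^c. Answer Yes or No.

Y Δ Z = {5,6,8}
Y ∪ Z = {3,5,6,7,8,10}
(Y Δ Z) \ (Y ∪ Z) = {}
Z Δ ((Y Δ Z) \ (Y ∪ Z)) = {3,5,7,8,10}
(Z Δ ((Y Δ Z) \ (Y ∪ Z)))^c = {4,6,9,11}
Z Δ Y = {5,6,8}
Z ∪ Y = {3,5,6,7,8,10}
(Z Δ Y) Δ (Z ∪ Y) = {3,7,10}
Z Δ ((Z Δ Y) Δ (Z ∪ Y)) = {5,8}
(Z Δ ((Z Δ Y) Δ (Z ∪ Y)))^c = {3,4,6,7,9,10,11}
3 ∈ (Z Δ ((Z Δ Y) Δ (Z ∪ Y)))^c but 3 ∉ (Z Δ ((Y Δ Z) \ (Y ∪ Z)))^c, so they differ.

No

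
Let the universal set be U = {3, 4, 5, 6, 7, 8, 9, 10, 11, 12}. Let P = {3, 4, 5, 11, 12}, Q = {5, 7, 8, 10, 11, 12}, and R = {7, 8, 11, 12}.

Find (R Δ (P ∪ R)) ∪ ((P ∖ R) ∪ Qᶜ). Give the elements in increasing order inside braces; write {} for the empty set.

P ∪ R = {3, 4, 5, 7, 8, 11, 12}
R Δ (P ∪ R) = {3, 4, 5}
P ∖ R = {3, 4, 5}
Qᶜ = {3, 4, 6, 9}
(P ∖ R) ∪ Qᶜ = {3, 4, 5, 6, 9}
(R Δ (P ∪ R)) ∪ ((P ∖ R) ∪ Qᶜ) = {3, 4, 5, 6, 9}

{3, 4, 5, 6, 9}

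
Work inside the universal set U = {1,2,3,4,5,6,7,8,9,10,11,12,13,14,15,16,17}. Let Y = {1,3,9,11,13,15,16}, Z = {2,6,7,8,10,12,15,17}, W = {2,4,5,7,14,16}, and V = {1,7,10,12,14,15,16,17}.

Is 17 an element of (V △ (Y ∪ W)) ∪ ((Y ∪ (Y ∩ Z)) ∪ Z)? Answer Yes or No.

17 ∉ Y and 17 ∉ W, so 17 ∉ Y ∪ W
17 ∈ V and 17 ∉ (Y ∪ W), so 17 ∈ V △ (Y ∪ W)
17 ∉ Y and 17 ∈ Z, so 17 ∉ Y ∩ Z
17 ∉ Y and 17 ∉ (Y ∩ Z), so 17 ∉ Y ∪ (Y ∩ Z)
17 ∉ (Y ∪ (Y ∩ Z)) and 17 ∈ Z, so 17 ∈ (Y ∪ (Y ∩ Z)) ∪ Z
17 ∈ (V △ (Y ∪ W)) and 17 ∈ ((Y ∪ (Y ∩ Z)) ∪ Z), so 17 ∈ (V △ (Y ∪ W)) ∪ ((Y ∪ (Y ∩ Z)) ∪ Z)

Yes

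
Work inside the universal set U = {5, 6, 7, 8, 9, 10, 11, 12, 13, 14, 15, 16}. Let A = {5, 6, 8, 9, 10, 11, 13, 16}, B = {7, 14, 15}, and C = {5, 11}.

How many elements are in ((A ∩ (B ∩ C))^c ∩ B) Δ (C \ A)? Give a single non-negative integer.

3

B ∩ C = {}
A ∩ (B ∩ C) = {}
(A ∩ (B ∩ C))^c = {5, 6, 7, 8, 9, 10, 11, 12, 13, 14, 15, 16}
(A ∩ (B ∩ C))^c ∩ B = {7, 14, 15}
C \ A = {}
((A ∩ (B ∩ C))^c ∩ B) Δ (C \ A) = {7, 14, 15}
|((A ∩ (B ∩ C))^c ∩ B) Δ (C \ A)| = 3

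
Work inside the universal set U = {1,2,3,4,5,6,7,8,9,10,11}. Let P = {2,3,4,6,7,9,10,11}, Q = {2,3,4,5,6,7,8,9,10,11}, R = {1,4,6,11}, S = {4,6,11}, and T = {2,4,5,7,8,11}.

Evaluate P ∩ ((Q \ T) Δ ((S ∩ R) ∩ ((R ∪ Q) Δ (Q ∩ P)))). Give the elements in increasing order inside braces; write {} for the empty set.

Q \ T = {3,6,9,10}
S ∩ R = {4,6,11}
R ∪ Q = {1,2,3,4,5,6,7,8,9,10,11}
Q ∩ P = {2,3,4,6,7,9,10,11}
(R ∪ Q) Δ (Q ∩ P) = {1,5,8}
(S ∩ R) ∩ ((R ∪ Q) Δ (Q ∩ P)) = {}
(Q \ T) Δ ((S ∩ R) ∩ ((R ∪ Q) Δ (Q ∩ P))) = {3,6,9,10}
P ∩ ((Q \ T) Δ ((S ∩ R) ∩ ((R ∪ Q) Δ (Q ∩ P)))) = {3,6,9,10}

{3,6,9,10}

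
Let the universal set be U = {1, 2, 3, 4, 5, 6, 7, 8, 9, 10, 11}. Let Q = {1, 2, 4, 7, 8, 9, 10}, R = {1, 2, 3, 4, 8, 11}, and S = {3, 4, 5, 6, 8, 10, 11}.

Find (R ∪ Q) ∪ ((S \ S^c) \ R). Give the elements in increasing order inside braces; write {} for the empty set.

R ∪ Q = {1, 2, 3, 4, 7, 8, 9, 10, 11}
S^c = {1, 2, 7, 9}
S \ S^c = {3, 4, 5, 6, 8, 10, 11}
(S \ S^c) \ R = {5, 6, 10}
(R ∪ Q) ∪ ((S \ S^c) \ R) = {1, 2, 3, 4, 5, 6, 7, 8, 9, 10, 11}

{1, 2, 3, 4, 5, 6, 7, 8, 9, 10, 11}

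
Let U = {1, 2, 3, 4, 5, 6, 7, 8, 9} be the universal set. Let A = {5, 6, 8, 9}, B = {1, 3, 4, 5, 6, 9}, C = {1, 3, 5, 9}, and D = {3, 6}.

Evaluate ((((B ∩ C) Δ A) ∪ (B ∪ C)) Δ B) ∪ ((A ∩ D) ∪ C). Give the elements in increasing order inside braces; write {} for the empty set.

B ∩ C = {1, 3, 5, 9}
(B ∩ C) Δ A = {1, 3, 6, 8}
B ∪ C = {1, 3, 4, 5, 6, 9}
((B ∩ C) Δ A) ∪ (B ∪ C) = {1, 3, 4, 5, 6, 8, 9}
(((B ∩ C) Δ A) ∪ (B ∪ C)) Δ B = {8}
A ∩ D = {6}
(A ∩ D) ∪ C = {1, 3, 5, 6, 9}
((((B ∩ C) Δ A) ∪ (B ∪ C)) Δ B) ∪ ((A ∩ D) ∪ C) = {1, 3, 5, 6, 8, 9}

{1, 3, 5, 6, 8, 9}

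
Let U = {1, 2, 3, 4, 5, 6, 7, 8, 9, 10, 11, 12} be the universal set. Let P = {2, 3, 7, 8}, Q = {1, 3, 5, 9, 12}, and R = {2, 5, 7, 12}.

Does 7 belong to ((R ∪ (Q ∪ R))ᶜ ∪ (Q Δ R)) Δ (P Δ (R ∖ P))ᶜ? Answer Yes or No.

Yes

7 ∉ Q and 7 ∈ R, so 7 ∈ Q ∪ R
7 ∈ R and 7 ∈ (Q ∪ R), so 7 ∈ R ∪ (Q ∪ R)
7 ∉ (R ∪ (Q ∪ R))ᶜ since 7 ∈ (R ∪ (Q ∪ R))
7 ∉ Q and 7 ∈ R, so 7 ∈ Q Δ R
7 ∉ (R ∪ (Q ∪ R))ᶜ and 7 ∈ (Q Δ R), so 7 ∈ (R ∪ (Q ∪ R))ᶜ ∪ (Q Δ R)
7 ∈ R and 7 ∈ P, so 7 ∉ R ∖ P
7 ∈ P and 7 ∉ (R ∖ P), so 7 ∈ P Δ (R ∖ P)
7 ∉ (P Δ (R ∖ P))ᶜ since 7 ∈ (P Δ (R ∖ P))
7 ∈ ((R ∪ (Q ∪ R))ᶜ ∪ (Q Δ R)) and 7 ∉ (P Δ (R ∖ P))ᶜ, so 7 ∈ ((R ∪ (Q ∪ R))ᶜ ∪ (Q Δ R)) Δ (P Δ (R ∖ P))ᶜ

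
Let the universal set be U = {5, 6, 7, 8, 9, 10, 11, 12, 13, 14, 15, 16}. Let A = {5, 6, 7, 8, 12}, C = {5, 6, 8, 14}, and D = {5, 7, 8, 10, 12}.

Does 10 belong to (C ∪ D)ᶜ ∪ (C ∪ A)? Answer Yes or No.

10 ∉ C and 10 ∈ D, so 10 ∈ C ∪ D
10 ∉ (C ∪ D)ᶜ since 10 ∈ (C ∪ D)
10 ∉ C and 10 ∉ A, so 10 ∉ C ∪ A
10 ∉ (C ∪ D)ᶜ and 10 ∉ (C ∪ A), so 10 ∉ (C ∪ D)ᶜ ∪ (C ∪ A)

No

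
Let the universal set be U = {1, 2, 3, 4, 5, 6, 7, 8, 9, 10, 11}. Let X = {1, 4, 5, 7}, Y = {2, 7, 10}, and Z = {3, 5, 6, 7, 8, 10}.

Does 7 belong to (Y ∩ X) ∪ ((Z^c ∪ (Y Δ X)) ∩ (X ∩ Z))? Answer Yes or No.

Yes

7 ∈ Y and 7 ∈ X, so 7 ∈ Y ∩ X
7 ∈ Z, so 7 ∉ Z^c
7 ∈ Y and 7 ∈ X, so 7 ∉ Y Δ X
7 ∉ Z^c and 7 ∉ (Y Δ X), so 7 ∉ Z^c ∪ (Y Δ X)
7 ∈ X and 7 ∈ Z, so 7 ∈ X ∩ Z
7 ∉ (Z^c ∪ (Y Δ X)) and 7 ∈ (X ∩ Z), so 7 ∉ (Z^c ∪ (Y Δ X)) ∩ (X ∩ Z)
7 ∈ (Y ∩ X) and 7 ∉ ((Z^c ∪ (Y Δ X)) ∩ (X ∩ Z)), so 7 ∈ (Y ∩ X) ∪ ((Z^c ∪ (Y Δ X)) ∩ (X ∩ Z))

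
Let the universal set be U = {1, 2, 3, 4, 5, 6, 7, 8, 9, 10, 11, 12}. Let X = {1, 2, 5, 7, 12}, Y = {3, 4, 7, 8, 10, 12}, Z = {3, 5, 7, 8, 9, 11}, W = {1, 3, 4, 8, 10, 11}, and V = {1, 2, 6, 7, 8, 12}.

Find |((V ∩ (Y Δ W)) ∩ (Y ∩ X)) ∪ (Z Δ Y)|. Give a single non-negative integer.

Y Δ W = {1, 7, 11, 12}
V ∩ (Y Δ W) = {1, 7, 12}
Y ∩ X = {7, 12}
(V ∩ (Y Δ W)) ∩ (Y ∩ X) = {7, 12}
Z Δ Y = {4, 5, 9, 10, 11, 12}
((V ∩ (Y Δ W)) ∩ (Y ∩ X)) ∪ (Z Δ Y) = {4, 5, 7, 9, 10, 11, 12}
|((V ∩ (Y Δ W)) ∩ (Y ∩ X)) ∪ (Z Δ Y)| = 7

7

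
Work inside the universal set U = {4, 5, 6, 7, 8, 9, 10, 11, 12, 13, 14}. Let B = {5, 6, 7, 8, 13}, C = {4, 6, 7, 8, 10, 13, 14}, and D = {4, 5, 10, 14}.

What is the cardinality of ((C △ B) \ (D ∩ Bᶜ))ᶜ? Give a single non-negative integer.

C △ B = {4, 5, 10, 14}
Bᶜ = {4, 9, 10, 11, 12, 14}
D ∩ Bᶜ = {4, 10, 14}
(C △ B) \ (D ∩ Bᶜ) = {5}
((C △ B) \ (D ∩ Bᶜ))ᶜ = {4, 6, 7, 8, 9, 10, 11, 12, 13, 14}
|((C △ B) \ (D ∩ Bᶜ))ᶜ| = 10

10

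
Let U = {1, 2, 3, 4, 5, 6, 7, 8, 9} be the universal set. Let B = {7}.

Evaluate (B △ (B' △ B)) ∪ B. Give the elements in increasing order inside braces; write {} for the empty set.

{1, 2, 3, 4, 5, 6, 7, 8, 9}

B' = {1, 2, 3, 4, 5, 6, 8, 9}
B' △ B = {1, 2, 3, 4, 5, 6, 7, 8, 9}
B △ (B' △ B) = {1, 2, 3, 4, 5, 6, 8, 9}
(B △ (B' △ B)) ∪ B = {1, 2, 3, 4, 5, 6, 7, 8, 9}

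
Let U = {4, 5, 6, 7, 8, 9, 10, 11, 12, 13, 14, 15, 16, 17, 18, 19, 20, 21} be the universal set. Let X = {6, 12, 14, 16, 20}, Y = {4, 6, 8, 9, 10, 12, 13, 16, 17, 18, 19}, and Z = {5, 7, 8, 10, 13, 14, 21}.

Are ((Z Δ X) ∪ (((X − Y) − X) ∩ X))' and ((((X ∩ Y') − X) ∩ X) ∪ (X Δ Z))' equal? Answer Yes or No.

Z Δ X = {5, 6, 7, 8, 10, 12, 13, 16, 20, 21}
X − Y = {14, 20}
(X − Y) − X = {}
((X − Y) − X) ∩ X = {}
(Z Δ X) ∪ (((X − Y) − X) ∩ X) = {5, 6, 7, 8, 10, 12, 13, 16, 20, 21}
((Z Δ X) ∪ (((X − Y) − X) ∩ X))' = {4, 9, 11, 14, 15, 17, 18, 19}
Y' = {5, 7, 11, 14, 15, 20, 21}
X ∩ Y' = {14, 20}
(X ∩ Y') − X = {}
((X ∩ Y') − X) ∩ X = {}
X Δ Z = {5, 6, 7, 8, 10, 12, 13, 16, 20, 21}
(((X ∩ Y') − X) ∩ X) ∪ (X Δ Z) = {5, 6, 7, 8, 10, 12, 13, 16, 20, 21}
((((X ∩ Y') − X) ∩ X) ∪ (X Δ Z))' = {4, 9, 11, 14, 15, 17, 18, 19}
Both equal {4, 9, 11, 14, 15, 17, 18, 19}, so ((Z Δ X) ∪ (((X − Y) − X) ∩ X))' = ((((X ∩ Y') − X) ∩ X) ∪ (X Δ Z))'.

Yes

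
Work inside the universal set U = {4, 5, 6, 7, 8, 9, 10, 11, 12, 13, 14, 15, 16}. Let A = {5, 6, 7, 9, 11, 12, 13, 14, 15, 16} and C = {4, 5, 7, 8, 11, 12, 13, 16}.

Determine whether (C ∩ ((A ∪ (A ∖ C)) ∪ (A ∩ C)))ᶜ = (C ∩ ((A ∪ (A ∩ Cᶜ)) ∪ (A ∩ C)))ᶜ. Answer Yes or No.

Yes

A ∖ C = {6, 9, 14, 15}
A ∪ (A ∖ C) = {5, 6, 7, 9, 11, 12, 13, 14, 15, 16}
A ∩ C = {5, 7, 11, 12, 13, 16}
(A ∪ (A ∖ C)) ∪ (A ∩ C) = {5, 6, 7, 9, 11, 12, 13, 14, 15, 16}
C ∩ ((A ∪ (A ∖ C)) ∪ (A ∩ C)) = {5, 7, 11, 12, 13, 16}
(C ∩ ((A ∪ (A ∖ C)) ∪ (A ∩ C)))ᶜ = {4, 6, 8, 9, 10, 14, 15}
Cᶜ = {6, 9, 10, 14, 15}
A ∩ Cᶜ = {6, 9, 14, 15}
A ∪ (A ∩ Cᶜ) = {5, 6, 7, 9, 11, 12, 13, 14, 15, 16}
(A ∪ (A ∩ Cᶜ)) ∪ (A ∩ C) = {5, 6, 7, 9, 11, 12, 13, 14, 15, 16}
C ∩ ((A ∪ (A ∩ Cᶜ)) ∪ (A ∩ C)) = {5, 7, 11, 12, 13, 16}
(C ∩ ((A ∪ (A ∩ Cᶜ)) ∪ (A ∩ C)))ᶜ = {4, 6, 8, 9, 10, 14, 15}
Both equal {4, 6, 8, 9, 10, 14, 15}, so (C ∩ ((A ∪ (A ∖ C)) ∪ (A ∩ C)))ᶜ = (C ∩ ((A ∪ (A ∩ Cᶜ)) ∪ (A ∩ C)))ᶜ.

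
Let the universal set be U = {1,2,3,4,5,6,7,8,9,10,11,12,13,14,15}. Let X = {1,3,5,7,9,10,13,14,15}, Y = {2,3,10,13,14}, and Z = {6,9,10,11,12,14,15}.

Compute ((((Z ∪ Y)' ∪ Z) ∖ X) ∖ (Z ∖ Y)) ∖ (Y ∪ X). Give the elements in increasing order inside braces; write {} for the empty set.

{4,8}

Z ∪ Y = {2,3,6,9,10,11,12,13,14,15}
(Z ∪ Y)' = {1,4,5,7,8}
(Z ∪ Y)' ∪ Z = {1,4,5,6,7,8,9,10,11,12,14,15}
((Z ∪ Y)' ∪ Z) ∖ X = {4,6,8,11,12}
Z ∖ Y = {6,9,11,12,15}
(((Z ∪ Y)' ∪ Z) ∖ X) ∖ (Z ∖ Y) = {4,8}
Y ∪ X = {1,2,3,5,7,9,10,13,14,15}
((((Z ∪ Y)' ∪ Z) ∖ X) ∖ (Z ∖ Y)) ∖ (Y ∪ X) = {4,8}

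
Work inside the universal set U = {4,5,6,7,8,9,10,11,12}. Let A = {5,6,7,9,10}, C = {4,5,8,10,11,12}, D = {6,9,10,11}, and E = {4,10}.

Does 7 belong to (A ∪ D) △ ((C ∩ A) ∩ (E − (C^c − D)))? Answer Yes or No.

7 ∈ A and 7 ∉ D, so 7 ∈ A ∪ D
7 ∉ C and 7 ∈ A, so 7 ∉ C ∩ A
7 ∉ C, so 7 ∈ C^c
7 ∈ C^c and 7 ∉ D, so 7 ∈ C^c − D
7 ∉ E and 7 ∈ (C^c − D), so 7 ∉ E − (C^c − D)
7 ∉ (C ∩ A) and 7 ∉ (E − (C^c − D)), so 7 ∉ (C ∩ A) ∩ (E − (C^c − D))
7 ∈ (A ∪ D) and 7 ∉ ((C ∩ A) ∩ (E − (C^c − D))), so 7 ∈ (A ∪ D) △ ((C ∩ A) ∩ (E − (C^c − D)))

Yes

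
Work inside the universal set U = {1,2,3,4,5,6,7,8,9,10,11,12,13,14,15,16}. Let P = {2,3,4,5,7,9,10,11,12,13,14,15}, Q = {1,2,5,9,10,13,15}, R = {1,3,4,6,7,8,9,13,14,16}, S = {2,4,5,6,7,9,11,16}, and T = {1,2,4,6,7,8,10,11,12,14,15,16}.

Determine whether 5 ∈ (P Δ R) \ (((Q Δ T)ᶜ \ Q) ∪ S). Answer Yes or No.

No

5 ∈ P and 5 ∉ R, so 5 ∈ P Δ R
5 ∈ Q and 5 ∉ T, so 5 ∈ Q Δ T
5 ∉ (Q Δ T)ᶜ since 5 ∈ (Q Δ T)
5 ∉ (Q Δ T)ᶜ and 5 ∈ Q, so 5 ∉ (Q Δ T)ᶜ \ Q
5 ∉ ((Q Δ T)ᶜ \ Q) and 5 ∈ S, so 5 ∈ ((Q Δ T)ᶜ \ Q) ∪ S
5 ∈ (P Δ R) and 5 ∈ (((Q Δ T)ᶜ \ Q) ∪ S), so 5 ∉ (P Δ R) \ (((Q Δ T)ᶜ \ Q) ∪ S)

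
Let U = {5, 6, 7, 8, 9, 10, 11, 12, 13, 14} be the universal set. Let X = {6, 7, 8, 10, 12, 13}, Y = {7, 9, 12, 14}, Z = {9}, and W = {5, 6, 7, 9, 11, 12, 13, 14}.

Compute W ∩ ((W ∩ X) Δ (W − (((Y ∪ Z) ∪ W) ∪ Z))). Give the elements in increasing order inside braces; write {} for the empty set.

W ∩ X = {6, 7, 12, 13}
Y ∪ Z = {7, 9, 12, 14}
(Y ∪ Z) ∪ W = {5, 6, 7, 9, 11, 12, 13, 14}
((Y ∪ Z) ∪ W) ∪ Z = {5, 6, 7, 9, 11, 12, 13, 14}
W − (((Y ∪ Z) ∪ W) ∪ Z) = {}
(W ∩ X) Δ (W − (((Y ∪ Z) ∪ W) ∪ Z)) = {6, 7, 12, 13}
W ∩ ((W ∩ X) Δ (W − (((Y ∪ Z) ∪ W) ∪ Z))) = {6, 7, 12, 13}

{6, 7, 12, 13}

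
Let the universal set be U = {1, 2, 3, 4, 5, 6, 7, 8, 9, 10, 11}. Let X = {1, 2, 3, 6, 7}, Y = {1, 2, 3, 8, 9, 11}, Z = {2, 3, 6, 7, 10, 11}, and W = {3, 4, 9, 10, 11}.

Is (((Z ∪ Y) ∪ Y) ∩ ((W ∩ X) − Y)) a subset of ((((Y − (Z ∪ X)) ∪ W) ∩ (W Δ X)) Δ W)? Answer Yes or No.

Yes

Z ∪ Y = {1, 2, 3, 6, 7, 8, 9, 10, 11}
(Z ∪ Y) ∪ Y = {1, 2, 3, 6, 7, 8, 9, 10, 11}
W ∩ X = {3}
(W ∩ X) − Y = {}
((Z ∪ Y) ∪ Y) ∩ ((W ∩ X) − Y) = {}
Z ∪ X = {1, 2, 3, 6, 7, 10, 11}
Y − (Z ∪ X) = {8, 9}
(Y − (Z ∪ X)) ∪ W = {3, 4, 8, 9, 10, 11}
W Δ X = {1, 2, 4, 6, 7, 9, 10, 11}
((Y − (Z ∪ X)) ∪ W) ∩ (W Δ X) = {4, 9, 10, 11}
(((Y − (Z ∪ X)) ∪ W) ∩ (W Δ X)) Δ W = {3}
Every element of {} is in {3}, so ((Z ∪ Y) ∪ Y) ∩ ((W ∩ X) − Y) ⊆ (((Y − (Z ∪ X)) ∪ W) ∩ (W Δ X)) Δ W.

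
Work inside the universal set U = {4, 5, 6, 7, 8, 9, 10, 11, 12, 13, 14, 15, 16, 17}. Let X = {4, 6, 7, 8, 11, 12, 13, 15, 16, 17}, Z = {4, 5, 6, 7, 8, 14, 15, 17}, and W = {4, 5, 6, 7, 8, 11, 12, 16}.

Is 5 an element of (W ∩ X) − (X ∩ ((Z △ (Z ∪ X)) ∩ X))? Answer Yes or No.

5 ∈ W and 5 ∉ X, so 5 ∉ W ∩ X
5 ∈ Z and 5 ∉ X, so 5 ∈ Z ∪ X
5 ∈ Z and 5 ∈ (Z ∪ X), so 5 ∉ Z △ (Z ∪ X)
5 ∉ (Z △ (Z ∪ X)) and 5 ∉ X, so 5 ∉ (Z △ (Z ∪ X)) ∩ X
5 ∉ X and 5 ∉ ((Z △ (Z ∪ X)) ∩ X), so 5 ∉ X ∩ ((Z △ (Z ∪ X)) ∩ X)
5 ∉ (W ∩ X) and 5 ∉ (X ∩ ((Z △ (Z ∪ X)) ∩ X)), so 5 ∉ (W ∩ X) − (X ∩ ((Z △ (Z ∪ X)) ∩ X))

No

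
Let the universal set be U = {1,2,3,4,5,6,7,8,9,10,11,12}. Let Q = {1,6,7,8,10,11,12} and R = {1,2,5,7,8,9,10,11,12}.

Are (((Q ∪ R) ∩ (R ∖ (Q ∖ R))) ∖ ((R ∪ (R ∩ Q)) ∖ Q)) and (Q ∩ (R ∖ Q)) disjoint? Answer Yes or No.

Yes

Q ∪ R = {1,2,5,6,7,8,9,10,11,12}
Q ∖ R = {6}
R ∖ (Q ∖ R) = {1,2,5,7,8,9,10,11,12}
(Q ∪ R) ∩ (R ∖ (Q ∖ R)) = {1,2,5,7,8,9,10,11,12}
R ∩ Q = {1,7,8,10,11,12}
R ∪ (R ∩ Q) = {1,2,5,7,8,9,10,11,12}
(R ∪ (R ∩ Q)) ∖ Q = {2,5,9}
((Q ∪ R) ∩ (R ∖ (Q ∖ R))) ∖ ((R ∪ (R ∩ Q)) ∖ Q) = {1,7,8,10,11,12}
R ∖ Q = {2,5,9}
Q ∩ (R ∖ Q) = {}
{1,7,8,10,11,12} and {} share no elements.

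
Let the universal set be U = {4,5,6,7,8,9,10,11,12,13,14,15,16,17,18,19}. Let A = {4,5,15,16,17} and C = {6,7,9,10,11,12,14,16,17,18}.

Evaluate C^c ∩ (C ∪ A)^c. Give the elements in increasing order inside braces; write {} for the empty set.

C^c = {4,5,8,13,15,19}
C ∪ A = {4,5,6,7,9,10,11,12,14,15,16,17,18}
(C ∪ A)^c = {8,13,19}
C^c ∩ (C ∪ A)^c = {8,13,19}

{8,13,19}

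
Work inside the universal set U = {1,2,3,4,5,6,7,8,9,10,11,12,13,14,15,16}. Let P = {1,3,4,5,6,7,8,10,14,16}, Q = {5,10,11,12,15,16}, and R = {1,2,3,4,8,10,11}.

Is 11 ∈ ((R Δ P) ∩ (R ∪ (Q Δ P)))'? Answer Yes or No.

11 ∈ R and 11 ∉ P, so 11 ∈ R Δ P
11 ∈ Q and 11 ∉ P, so 11 ∈ Q Δ P
11 ∈ R and 11 ∈ (Q Δ P), so 11 ∈ R ∪ (Q Δ P)
11 ∈ (R Δ P) and 11 ∈ (R ∪ (Q Δ P)), so 11 ∈ (R Δ P) ∩ (R ∪ (Q Δ P))
11 ∉ ((R Δ P) ∩ (R ∪ (Q Δ P)))' since 11 ∈ ((R Δ P) ∩ (R ∪ (Q Δ P)))

No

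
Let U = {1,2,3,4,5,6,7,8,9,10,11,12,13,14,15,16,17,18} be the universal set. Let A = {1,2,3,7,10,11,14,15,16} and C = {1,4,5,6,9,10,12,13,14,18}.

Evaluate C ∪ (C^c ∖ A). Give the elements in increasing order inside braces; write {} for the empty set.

C^c = {2,3,7,8,11,15,16,17}
C^c ∖ A = {8,17}
C ∪ (C^c ∖ A) = {1,4,5,6,8,9,10,12,13,14,17,18}

{1,4,5,6,8,9,10,12,13,14,17,18}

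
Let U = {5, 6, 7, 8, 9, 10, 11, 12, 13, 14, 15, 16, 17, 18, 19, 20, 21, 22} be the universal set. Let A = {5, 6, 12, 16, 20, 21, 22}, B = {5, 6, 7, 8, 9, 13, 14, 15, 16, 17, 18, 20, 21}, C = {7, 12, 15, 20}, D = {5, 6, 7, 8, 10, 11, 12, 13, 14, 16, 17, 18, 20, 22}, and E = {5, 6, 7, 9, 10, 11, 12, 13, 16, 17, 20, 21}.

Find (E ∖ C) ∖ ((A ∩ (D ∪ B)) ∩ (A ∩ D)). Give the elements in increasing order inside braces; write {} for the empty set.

{9, 10, 11, 13, 17, 21}

E ∖ C = {5, 6, 9, 10, 11, 13, 16, 17, 21}
D ∪ B = {5, 6, 7, 8, 9, 10, 11, 12, 13, 14, 15, 16, 17, 18, 20, 21, 22}
A ∩ (D ∪ B) = {5, 6, 12, 16, 20, 21, 22}
A ∩ D = {5, 6, 12, 16, 20, 22}
(A ∩ (D ∪ B)) ∩ (A ∩ D) = {5, 6, 12, 16, 20, 22}
(E ∖ C) ∖ ((A ∩ (D ∪ B)) ∩ (A ∩ D)) = {9, 10, 11, 13, 17, 21}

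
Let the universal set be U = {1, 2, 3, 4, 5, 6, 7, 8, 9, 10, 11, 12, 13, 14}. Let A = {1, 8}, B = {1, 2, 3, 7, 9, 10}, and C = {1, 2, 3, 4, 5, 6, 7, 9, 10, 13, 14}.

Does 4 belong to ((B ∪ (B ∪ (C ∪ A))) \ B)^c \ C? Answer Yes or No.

4 ∈ C and 4 ∉ A, so 4 ∈ C ∪ A
4 ∉ B and 4 ∈ (C ∪ A), so 4 ∈ B ∪ (C ∪ A)
4 ∉ B and 4 ∈ (B ∪ (C ∪ A)), so 4 ∈ B ∪ (B ∪ (C ∪ A))
4 ∈ (B ∪ (B ∪ (C ∪ A))) and 4 ∉ B, so 4 ∈ (B ∪ (B ∪ (C ∪ A))) \ B
4 ∉ ((B ∪ (B ∪ (C ∪ A))) \ B)^c since 4 ∈ ((B ∪ (B ∪ (C ∪ A))) \ B)
4 ∉ ((B ∪ (B ∪ (C ∪ A))) \ B)^c and 4 ∈ C, so 4 ∉ ((B ∪ (B ∪ (C ∪ A))) \ B)^c \ C

No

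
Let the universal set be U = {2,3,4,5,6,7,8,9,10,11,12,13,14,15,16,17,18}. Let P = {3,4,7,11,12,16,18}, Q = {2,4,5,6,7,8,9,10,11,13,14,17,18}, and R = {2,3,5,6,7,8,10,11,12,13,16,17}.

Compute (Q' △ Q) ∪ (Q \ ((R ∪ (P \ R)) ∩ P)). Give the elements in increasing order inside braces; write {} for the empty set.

{2,3,4,5,6,7,8,9,10,11,12,13,14,15,16,17,18}

Q' = {3,12,15,16}
Q' △ Q = {2,3,4,5,6,7,8,9,10,11,12,13,14,15,16,17,18}
P \ R = {4,18}
R ∪ (P \ R) = {2,3,4,5,6,7,8,10,11,12,13,16,17,18}
(R ∪ (P \ R)) ∩ P = {3,4,7,11,12,16,18}
Q \ ((R ∪ (P \ R)) ∩ P) = {2,5,6,8,9,10,13,14,17}
(Q' △ Q) ∪ (Q \ ((R ∪ (P \ R)) ∩ P)) = {2,3,4,5,6,7,8,9,10,11,12,13,14,15,16,17,18}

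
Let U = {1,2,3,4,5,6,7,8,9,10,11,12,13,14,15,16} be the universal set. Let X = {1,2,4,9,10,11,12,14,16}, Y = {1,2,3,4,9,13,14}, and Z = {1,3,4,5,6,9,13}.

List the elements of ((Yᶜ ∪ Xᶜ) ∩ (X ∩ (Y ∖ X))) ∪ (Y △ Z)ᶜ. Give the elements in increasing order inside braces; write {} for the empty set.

Yᶜ = {5,6,7,8,10,11,12,15,16}
Xᶜ = {3,5,6,7,8,13,15}
Yᶜ ∪ Xᶜ = {3,5,6,7,8,10,11,12,13,15,16}
Y ∖ X = {3,13}
X ∩ (Y ∖ X) = {}
(Yᶜ ∪ Xᶜ) ∩ (X ∩ (Y ∖ X)) = {}
Y △ Z = {2,5,6,14}
(Y △ Z)ᶜ = {1,3,4,7,8,9,10,11,12,13,15,16}
((Yᶜ ∪ Xᶜ) ∩ (X ∩ (Y ∖ X))) ∪ (Y △ Z)ᶜ = {1,3,4,7,8,9,10,11,12,13,15,16}

{1,3,4,7,8,9,10,11,12,13,15,16}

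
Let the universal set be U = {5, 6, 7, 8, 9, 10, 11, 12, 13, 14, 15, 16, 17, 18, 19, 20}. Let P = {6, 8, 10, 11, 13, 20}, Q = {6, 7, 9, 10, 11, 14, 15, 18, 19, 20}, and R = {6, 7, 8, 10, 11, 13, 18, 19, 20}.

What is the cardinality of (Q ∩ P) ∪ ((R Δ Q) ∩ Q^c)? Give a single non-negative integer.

Q ∩ P = {6, 10, 11, 20}
R Δ Q = {8, 9, 13, 14, 15}
Q^c = {5, 8, 12, 13, 16, 17}
(R Δ Q) ∩ Q^c = {8, 13}
(Q ∩ P) ∪ ((R Δ Q) ∩ Q^c) = {6, 8, 10, 11, 13, 20}
|(Q ∩ P) ∪ ((R Δ Q) ∩ Q^c)| = 6

6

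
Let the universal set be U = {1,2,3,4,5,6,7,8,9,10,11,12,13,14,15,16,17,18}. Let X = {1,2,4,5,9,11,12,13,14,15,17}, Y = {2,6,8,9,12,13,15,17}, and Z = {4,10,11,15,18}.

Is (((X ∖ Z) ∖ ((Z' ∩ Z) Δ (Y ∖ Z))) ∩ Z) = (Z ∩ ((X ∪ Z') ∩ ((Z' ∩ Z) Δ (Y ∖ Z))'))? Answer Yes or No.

No

X ∖ Z = {1,2,5,9,12,13,14,17}
Z' = {1,2,3,5,6,7,8,9,12,13,14,16,17}
Z' ∩ Z = {}
Y ∖ Z = {2,6,8,9,12,13,17}
(Z' ∩ Z) Δ (Y ∖ Z) = {2,6,8,9,12,13,17}
(X ∖ Z) ∖ ((Z' ∩ Z) Δ (Y ∖ Z)) = {1,5,14}
((X ∖ Z) ∖ ((Z' ∩ Z) Δ (Y ∖ Z))) ∩ Z = {}
X ∪ Z' = {1,2,3,4,5,6,7,8,9,11,12,13,14,15,16,17}
((Z' ∩ Z) Δ (Y ∖ Z))' = {1,3,4,5,7,10,11,14,15,16,18}
(X ∪ Z') ∩ ((Z' ∩ Z) Δ (Y ∖ Z))' = {1,3,4,5,7,11,14,15,16}
Z ∩ ((X ∪ Z') ∩ ((Z' ∩ Z) Δ (Y ∖ Z))') = {4,11,15}
4 ∈ Z ∩ ((X ∪ Z') ∩ ((Z' ∩ Z) Δ (Y ∖ Z))') but 4 ∉ ((X ∖ Z) ∖ ((Z' ∩ Z) Δ (Y ∖ Z))) ∩ Z, so they differ.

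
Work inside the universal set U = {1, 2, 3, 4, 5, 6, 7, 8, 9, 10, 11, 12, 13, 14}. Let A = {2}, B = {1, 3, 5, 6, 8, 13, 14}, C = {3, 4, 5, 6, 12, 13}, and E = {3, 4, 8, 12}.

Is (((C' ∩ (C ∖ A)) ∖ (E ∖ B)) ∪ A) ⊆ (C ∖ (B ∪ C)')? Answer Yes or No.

No

C' = {1, 2, 7, 8, 9, 10, 11, 14}
C ∖ A = {3, 4, 5, 6, 12, 13}
C' ∩ (C ∖ A) = {}
E ∖ B = {4, 12}
(C' ∩ (C ∖ A)) ∖ (E ∖ B) = {}
((C' ∩ (C ∖ A)) ∖ (E ∖ B)) ∪ A = {2}
B ∪ C = {1, 3, 4, 5, 6, 8, 12, 13, 14}
(B ∪ C)' = {2, 7, 9, 10, 11}
C ∖ (B ∪ C)' = {3, 4, 5, 6, 12, 13}
2 ∈ ((C' ∩ (C ∖ A)) ∖ (E ∖ B)) ∪ A but 2 ∉ C ∖ (B ∪ C)', so the inclusion fails.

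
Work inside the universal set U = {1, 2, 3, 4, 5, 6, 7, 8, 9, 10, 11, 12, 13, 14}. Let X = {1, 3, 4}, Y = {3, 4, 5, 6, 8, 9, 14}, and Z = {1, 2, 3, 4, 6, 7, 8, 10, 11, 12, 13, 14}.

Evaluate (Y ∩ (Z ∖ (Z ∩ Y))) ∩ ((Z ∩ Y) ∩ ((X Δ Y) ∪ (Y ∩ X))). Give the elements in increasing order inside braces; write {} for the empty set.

Z ∩ Y = {3, 4, 6, 8, 14}
Z ∖ (Z ∩ Y) = {1, 2, 7, 10, 11, 12, 13}
Y ∩ (Z ∖ (Z ∩ Y)) = {}
X Δ Y = {1, 5, 6, 8, 9, 14}
Y ∩ X = {3, 4}
(X Δ Y) ∪ (Y ∩ X) = {1, 3, 4, 5, 6, 8, 9, 14}
(Z ∩ Y) ∩ ((X Δ Y) ∪ (Y ∩ X)) = {3, 4, 6, 8, 14}
(Y ∩ (Z ∖ (Z ∩ Y))) ∩ ((Z ∩ Y) ∩ ((X Δ Y) ∪ (Y ∩ X))) = {}

{}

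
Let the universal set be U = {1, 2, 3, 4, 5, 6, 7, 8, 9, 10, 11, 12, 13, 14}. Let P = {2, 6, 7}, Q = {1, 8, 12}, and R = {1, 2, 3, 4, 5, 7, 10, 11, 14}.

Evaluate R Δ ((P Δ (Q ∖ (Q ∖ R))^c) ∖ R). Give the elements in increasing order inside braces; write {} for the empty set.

Q ∖ R = {8, 12}
Q ∖ (Q ∖ R) = {1}
(Q ∖ (Q ∖ R))^c = {2, 3, 4, 5, 6, 7, 8, 9, 10, 11, 12, 13, 14}
P Δ (Q ∖ (Q ∖ R))^c = {3, 4, 5, 8, 9, 10, 11, 12, 13, 14}
(P Δ (Q ∖ (Q ∖ R))^c) ∖ R = {8, 9, 12, 13}
R Δ ((P Δ (Q ∖ (Q ∖ R))^c) ∖ R) = {1, 2, 3, 4, 5, 7, 8, 9, 10, 11, 12, 13, 14}

{1, 2, 3, 4, 5, 7, 8, 9, 10, 11, 12, 13, 14}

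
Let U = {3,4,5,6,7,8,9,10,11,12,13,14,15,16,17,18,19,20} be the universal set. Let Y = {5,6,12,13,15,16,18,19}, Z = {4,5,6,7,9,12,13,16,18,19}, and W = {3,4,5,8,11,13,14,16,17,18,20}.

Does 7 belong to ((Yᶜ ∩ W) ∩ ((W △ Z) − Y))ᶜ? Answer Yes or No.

7 ∉ Y, so 7 ∈ Yᶜ
7 ∈ Yᶜ and 7 ∉ W, so 7 ∉ Yᶜ ∩ W
7 ∉ W and 7 ∈ Z, so 7 ∈ W △ Z
7 ∈ (W △ Z) and 7 ∉ Y, so 7 ∈ (W △ Z) − Y
7 ∉ (Yᶜ ∩ W) and 7 ∈ ((W △ Z) − Y), so 7 ∉ (Yᶜ ∩ W) ∩ ((W △ Z) − Y)
7 ∈ ((Yᶜ ∩ W) ∩ ((W △ Z) − Y))ᶜ since 7 ∉ ((Yᶜ ∩ W) ∩ ((W △ Z) − Y))

Yes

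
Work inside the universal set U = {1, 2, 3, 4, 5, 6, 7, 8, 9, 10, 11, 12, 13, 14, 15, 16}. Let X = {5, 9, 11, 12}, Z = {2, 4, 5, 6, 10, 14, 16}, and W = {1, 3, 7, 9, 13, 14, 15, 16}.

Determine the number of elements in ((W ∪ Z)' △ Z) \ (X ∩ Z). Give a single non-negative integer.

9

W ∪ Z = {1, 2, 3, 4, 5, 6, 7, 9, 10, 13, 14, 15, 16}
(W ∪ Z)' = {8, 11, 12}
(W ∪ Z)' △ Z = {2, 4, 5, 6, 8, 10, 11, 12, 14, 16}
X ∩ Z = {5}
((W ∪ Z)' △ Z) \ (X ∩ Z) = {2, 4, 6, 8, 10, 11, 12, 14, 16}
|((W ∪ Z)' △ Z) \ (X ∩ Z)| = 9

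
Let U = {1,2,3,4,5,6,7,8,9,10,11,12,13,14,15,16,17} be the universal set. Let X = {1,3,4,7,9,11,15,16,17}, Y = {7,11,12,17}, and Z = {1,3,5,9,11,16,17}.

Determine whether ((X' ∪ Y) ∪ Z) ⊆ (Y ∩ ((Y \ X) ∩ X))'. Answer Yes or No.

Yes

X' = {2,5,6,8,10,12,13,14}
X' ∪ Y = {2,5,6,7,8,10,11,12,13,14,17}
(X' ∪ Y) ∪ Z = {1,2,3,5,6,7,8,9,10,11,12,13,14,16,17}
Y \ X = {12}
(Y \ X) ∩ X = {}
Y ∩ ((Y \ X) ∩ X) = {}
(Y ∩ ((Y \ X) ∩ X))' = {1,2,3,4,5,6,7,8,9,10,11,12,13,14,15,16,17}
Every element of {1,2,3,5,6,7,8,9,10,11,12,13,14,16,17} is in {1,2,3,4,5,6,7,8,9,10,11,12,13,14,15,16,17}, so (X' ∪ Y) ∪ Z ⊆ (Y ∩ ((Y \ X) ∩ X))'.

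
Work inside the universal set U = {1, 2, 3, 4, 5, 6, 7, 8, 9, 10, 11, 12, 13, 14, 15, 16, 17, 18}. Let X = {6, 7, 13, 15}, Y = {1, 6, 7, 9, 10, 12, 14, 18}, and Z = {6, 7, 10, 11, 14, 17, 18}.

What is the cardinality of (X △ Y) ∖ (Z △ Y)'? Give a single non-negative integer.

X △ Y = {1, 9, 10, 12, 13, 14, 15, 18}
Z △ Y = {1, 9, 11, 12, 17}
(Z △ Y)' = {2, 3, 4, 5, 6, 7, 8, 10, 13, 14, 15, 16, 18}
(X △ Y) ∖ (Z △ Y)' = {1, 9, 12}
|(X △ Y) ∖ (Z △ Y)'| = 3

3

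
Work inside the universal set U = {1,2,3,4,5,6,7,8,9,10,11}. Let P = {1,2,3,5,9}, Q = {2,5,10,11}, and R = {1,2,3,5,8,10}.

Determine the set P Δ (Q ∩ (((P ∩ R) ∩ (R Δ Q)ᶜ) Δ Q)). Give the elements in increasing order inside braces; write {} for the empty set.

{1,2,3,5,9,10,11}

P ∩ R = {1,2,3,5}
R Δ Q = {1,3,8,11}
(R Δ Q)ᶜ = {2,4,5,6,7,9,10}
(P ∩ R) ∩ (R Δ Q)ᶜ = {2,5}
((P ∩ R) ∩ (R Δ Q)ᶜ) Δ Q = {10,11}
Q ∩ (((P ∩ R) ∩ (R Δ Q)ᶜ) Δ Q) = {10,11}
P Δ (Q ∩ (((P ∩ R) ∩ (R Δ Q)ᶜ) Δ Q)) = {1,2,3,5,9,10,11}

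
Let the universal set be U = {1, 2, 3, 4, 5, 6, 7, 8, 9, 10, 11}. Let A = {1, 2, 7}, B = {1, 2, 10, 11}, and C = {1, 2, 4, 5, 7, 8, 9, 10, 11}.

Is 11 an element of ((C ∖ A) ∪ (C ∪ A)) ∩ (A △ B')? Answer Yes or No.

11 ∈ C and 11 ∉ A, so 11 ∈ C ∖ A
11 ∈ C and 11 ∉ A, so 11 ∈ C ∪ A
11 ∈ (C ∖ A) and 11 ∈ (C ∪ A), so 11 ∈ (C ∖ A) ∪ (C ∪ A)
11 ∈ B, so 11 ∉ B'
11 ∉ A and 11 ∉ B', so 11 ∉ A △ B'
11 ∈ ((C ∖ A) ∪ (C ∪ A)) and 11 ∉ (A △ B'), so 11 ∉ ((C ∖ A) ∪ (C ∪ A)) ∩ (A △ B')

No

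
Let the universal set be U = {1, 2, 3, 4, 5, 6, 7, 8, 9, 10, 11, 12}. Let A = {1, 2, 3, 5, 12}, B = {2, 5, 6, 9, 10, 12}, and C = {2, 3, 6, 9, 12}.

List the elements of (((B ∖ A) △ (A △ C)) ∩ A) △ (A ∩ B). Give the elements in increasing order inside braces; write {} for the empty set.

{1, 2, 12}

B ∖ A = {6, 9, 10}
A △ C = {1, 5, 6, 9}
(B ∖ A) △ (A △ C) = {1, 5, 10}
((B ∖ A) △ (A △ C)) ∩ A = {1, 5}
A ∩ B = {2, 5, 12}
(((B ∖ A) △ (A △ C)) ∩ A) △ (A ∩ B) = {1, 2, 12}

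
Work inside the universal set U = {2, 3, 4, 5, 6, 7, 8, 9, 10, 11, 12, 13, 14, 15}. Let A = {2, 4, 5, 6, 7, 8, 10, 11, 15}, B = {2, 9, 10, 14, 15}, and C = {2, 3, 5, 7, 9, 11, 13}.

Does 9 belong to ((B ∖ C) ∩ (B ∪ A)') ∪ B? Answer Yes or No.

9 ∈ B and 9 ∈ C, so 9 ∉ B ∖ C
9 ∈ B and 9 ∉ A, so 9 ∈ B ∪ A
9 ∉ (B ∪ A)' since 9 ∈ (B ∪ A)
9 ∉ (B ∖ C) and 9 ∉ (B ∪ A)', so 9 ∉ (B ∖ C) ∩ (B ∪ A)'
9 ∉ ((B ∖ C) ∩ (B ∪ A)') and 9 ∈ B, so 9 ∈ ((B ∖ C) ∩ (B ∪ A)') ∪ B

Yes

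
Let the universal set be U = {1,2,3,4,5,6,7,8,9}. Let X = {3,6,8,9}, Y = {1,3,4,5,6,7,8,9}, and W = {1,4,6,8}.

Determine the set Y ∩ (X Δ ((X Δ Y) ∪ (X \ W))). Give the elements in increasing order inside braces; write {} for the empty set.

X Δ Y = {1,4,5,7}
X \ W = {3,9}
(X Δ Y) ∪ (X \ W) = {1,3,4,5,7,9}
X Δ ((X Δ Y) ∪ (X \ W)) = {1,4,5,6,7,8}
Y ∩ (X Δ ((X Δ Y) ∪ (X \ W))) = {1,4,5,6,7,8}

{1,4,5,6,7,8}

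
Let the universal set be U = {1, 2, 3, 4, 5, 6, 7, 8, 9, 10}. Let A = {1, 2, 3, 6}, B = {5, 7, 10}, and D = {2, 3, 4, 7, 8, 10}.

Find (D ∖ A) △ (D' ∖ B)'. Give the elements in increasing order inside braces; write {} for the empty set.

{2, 3, 5}

D ∖ A = {4, 7, 8, 10}
D' = {1, 5, 6, 9}
D' ∖ B = {1, 6, 9}
(D' ∖ B)' = {2, 3, 4, 5, 7, 8, 10}
(D ∖ A) △ (D' ∖ B)' = {2, 3, 5}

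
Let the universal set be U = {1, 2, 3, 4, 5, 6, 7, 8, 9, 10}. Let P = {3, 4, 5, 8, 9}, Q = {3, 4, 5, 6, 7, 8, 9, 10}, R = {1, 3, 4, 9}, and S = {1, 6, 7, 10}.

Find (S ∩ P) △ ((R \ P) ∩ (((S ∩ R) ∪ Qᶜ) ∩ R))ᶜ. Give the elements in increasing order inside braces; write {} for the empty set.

{2, 3, 4, 5, 6, 7, 8, 9, 10}

S ∩ P = {}
R \ P = {1}
S ∩ R = {1}
Qᶜ = {1, 2}
(S ∩ R) ∪ Qᶜ = {1, 2}
((S ∩ R) ∪ Qᶜ) ∩ R = {1}
(R \ P) ∩ (((S ∩ R) ∪ Qᶜ) ∩ R) = {1}
((R \ P) ∩ (((S ∩ R) ∪ Qᶜ) ∩ R))ᶜ = {2, 3, 4, 5, 6, 7, 8, 9, 10}
(S ∩ P) △ ((R \ P) ∩ (((S ∩ R) ∪ Qᶜ) ∩ R))ᶜ = {2, 3, 4, 5, 6, 7, 8, 9, 10}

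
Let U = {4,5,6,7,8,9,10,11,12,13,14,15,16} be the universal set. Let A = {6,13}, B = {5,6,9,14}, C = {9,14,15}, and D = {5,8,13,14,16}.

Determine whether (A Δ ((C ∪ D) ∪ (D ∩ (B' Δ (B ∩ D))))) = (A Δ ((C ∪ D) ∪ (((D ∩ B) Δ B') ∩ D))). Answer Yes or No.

Yes

C ∪ D = {5,8,9,13,14,15,16}
B' = {4,7,8,10,11,12,13,15,16}
B ∩ D = {5,14}
B' Δ (B ∩ D) = {4,5,7,8,10,11,12,13,14,15,16}
D ∩ (B' Δ (B ∩ D)) = {5,8,13,14,16}
(C ∪ D) ∪ (D ∩ (B' Δ (B ∩ D))) = {5,8,9,13,14,15,16}
A Δ ((C ∪ D) ∪ (D ∩ (B' Δ (B ∩ D)))) = {5,6,8,9,14,15,16}
D ∩ B = {5,14}
(D ∩ B) Δ B' = {4,5,7,8,10,11,12,13,14,15,16}
((D ∩ B) Δ B') ∩ D = {5,8,13,14,16}
(C ∪ D) ∪ (((D ∩ B) Δ B') ∩ D) = {5,8,9,13,14,15,16}
A Δ ((C ∪ D) ∪ (((D ∩ B) Δ B') ∩ D)) = {5,6,8,9,14,15,16}
Both equal {5,6,8,9,14,15,16}, so A Δ ((C ∪ D) ∪ (D ∩ (B' Δ (B ∩ D)))) = A Δ ((C ∪ D) ∪ (((D ∩ B) Δ B') ∩ D)).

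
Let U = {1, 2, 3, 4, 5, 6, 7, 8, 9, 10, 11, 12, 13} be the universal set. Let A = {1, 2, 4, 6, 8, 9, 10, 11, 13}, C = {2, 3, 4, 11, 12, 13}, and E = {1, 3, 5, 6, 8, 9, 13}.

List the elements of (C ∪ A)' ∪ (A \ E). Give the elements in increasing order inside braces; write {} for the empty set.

{2, 4, 5, 7, 10, 11}

C ∪ A = {1, 2, 3, 4, 6, 8, 9, 10, 11, 12, 13}
(C ∪ A)' = {5, 7}
A \ E = {2, 4, 10, 11}
(C ∪ A)' ∪ (A \ E) = {2, 4, 5, 7, 10, 11}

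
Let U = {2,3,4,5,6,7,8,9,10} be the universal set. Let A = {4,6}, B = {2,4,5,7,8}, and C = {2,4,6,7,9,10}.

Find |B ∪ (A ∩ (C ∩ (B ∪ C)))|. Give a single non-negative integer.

6

B ∪ C = {2,4,5,6,7,8,9,10}
C ∩ (B ∪ C) = {2,4,6,7,9,10}
A ∩ (C ∩ (B ∪ C)) = {4,6}
B ∪ (A ∩ (C ∩ (B ∪ C))) = {2,4,5,6,7,8}
|B ∪ (A ∩ (C ∩ (B ∪ C)))| = 6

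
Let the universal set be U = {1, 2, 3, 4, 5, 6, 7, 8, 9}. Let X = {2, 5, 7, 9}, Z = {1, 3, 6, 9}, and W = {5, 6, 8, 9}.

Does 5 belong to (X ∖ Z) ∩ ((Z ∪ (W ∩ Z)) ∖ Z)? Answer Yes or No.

5 ∈ X and 5 ∉ Z, so 5 ∈ X ∖ Z
5 ∈ W and 5 ∉ Z, so 5 ∉ W ∩ Z
5 ∉ Z and 5 ∉ (W ∩ Z), so 5 ∉ Z ∪ (W ∩ Z)
5 ∉ (Z ∪ (W ∩ Z)) and 5 ∉ Z, so 5 ∉ (Z ∪ (W ∩ Z)) ∖ Z
5 ∈ (X ∖ Z) and 5 ∉ ((Z ∪ (W ∩ Z)) ∖ Z), so 5 ∉ (X ∖ Z) ∩ ((Z ∪ (W ∩ Z)) ∖ Z)

No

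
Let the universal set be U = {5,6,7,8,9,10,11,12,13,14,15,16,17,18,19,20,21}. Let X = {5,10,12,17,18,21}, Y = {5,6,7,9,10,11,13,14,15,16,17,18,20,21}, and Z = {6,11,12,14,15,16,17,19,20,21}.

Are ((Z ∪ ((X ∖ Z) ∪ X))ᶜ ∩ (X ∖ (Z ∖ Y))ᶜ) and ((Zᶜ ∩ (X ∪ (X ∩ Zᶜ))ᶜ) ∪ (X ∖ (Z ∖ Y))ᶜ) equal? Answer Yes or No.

No

X ∖ Z = {5,10,18}
(X ∖ Z) ∪ X = {5,10,12,17,18,21}
Z ∪ ((X ∖ Z) ∪ X) = {5,6,10,11,12,14,15,16,17,18,19,20,21}
(Z ∪ ((X ∖ Z) ∪ X))ᶜ = {7,8,9,13}
Z ∖ Y = {12,19}
X ∖ (Z ∖ Y) = {5,10,17,18,21}
(X ∖ (Z ∖ Y))ᶜ = {6,7,8,9,11,12,13,14,15,16,19,20}
(Z ∪ ((X ∖ Z) ∪ X))ᶜ ∩ (X ∖ (Z ∖ Y))ᶜ = {7,8,9,13}
Zᶜ = {5,7,8,9,10,13,18}
X ∩ Zᶜ = {5,10,18}
X ∪ (X ∩ Zᶜ) = {5,10,12,17,18,21}
(X ∪ (X ∩ Zᶜ))ᶜ = {6,7,8,9,11,13,14,15,16,19,20}
Zᶜ ∩ (X ∪ (X ∩ Zᶜ))ᶜ = {7,8,9,13}
(Zᶜ ∩ (X ∪ (X ∩ Zᶜ))ᶜ) ∪ (X ∖ (Z ∖ Y))ᶜ = {6,7,8,9,11,12,13,14,15,16,19,20}
6 ∈ (Zᶜ ∩ (X ∪ (X ∩ Zᶜ))ᶜ) ∪ (X ∖ (Z ∖ Y))ᶜ but 6 ∉ (Z ∪ ((X ∖ Z) ∪ X))ᶜ ∩ (X ∖ (Z ∖ Y))ᶜ, so they differ.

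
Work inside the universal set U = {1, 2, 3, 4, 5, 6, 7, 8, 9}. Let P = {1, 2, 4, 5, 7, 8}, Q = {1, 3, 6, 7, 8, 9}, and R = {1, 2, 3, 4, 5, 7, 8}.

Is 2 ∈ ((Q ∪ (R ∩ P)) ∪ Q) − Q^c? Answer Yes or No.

No

2 ∈ R and 2 ∈ P, so 2 ∈ R ∩ P
2 ∉ Q and 2 ∈ (R ∩ P), so 2 ∈ Q ∪ (R ∩ P)
2 ∈ (Q ∪ (R ∩ P)) and 2 ∉ Q, so 2 ∈ (Q ∪ (R ∩ P)) ∪ Q
2 ∉ Q, so 2 ∈ Q^c
2 ∈ ((Q ∪ (R ∩ P)) ∪ Q) and 2 ∈ Q^c, so 2 ∉ ((Q ∪ (R ∩ P)) ∪ Q) − Q^c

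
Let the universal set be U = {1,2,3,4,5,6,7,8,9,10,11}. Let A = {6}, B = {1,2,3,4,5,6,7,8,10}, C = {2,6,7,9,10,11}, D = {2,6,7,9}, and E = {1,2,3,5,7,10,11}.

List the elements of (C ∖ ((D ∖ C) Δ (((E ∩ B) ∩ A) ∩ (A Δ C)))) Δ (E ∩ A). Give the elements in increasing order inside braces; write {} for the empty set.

{2,6,7,9,10,11}

D ∖ C = {}
E ∩ B = {1,2,3,5,7,10}
(E ∩ B) ∩ A = {}
A Δ C = {2,7,9,10,11}
((E ∩ B) ∩ A) ∩ (A Δ C) = {}
(D ∖ C) Δ (((E ∩ B) ∩ A) ∩ (A Δ C)) = {}
C ∖ ((D ∖ C) Δ (((E ∩ B) ∩ A) ∩ (A Δ C))) = {2,6,7,9,10,11}
E ∩ A = {}
(C ∖ ((D ∖ C) Δ (((E ∩ B) ∩ A) ∩ (A Δ C)))) Δ (E ∩ A) = {2,6,7,9,10,11}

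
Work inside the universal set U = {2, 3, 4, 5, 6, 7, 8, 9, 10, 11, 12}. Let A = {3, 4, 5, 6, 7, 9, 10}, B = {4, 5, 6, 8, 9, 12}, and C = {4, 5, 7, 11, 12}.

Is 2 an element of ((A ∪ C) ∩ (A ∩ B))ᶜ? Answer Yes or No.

Yes

2 ∉ A and 2 ∉ C, so 2 ∉ A ∪ C
2 ∉ A and 2 ∉ B, so 2 ∉ A ∩ B
2 ∉ (A ∪ C) and 2 ∉ (A ∩ B), so 2 ∉ (A ∪ C) ∩ (A ∩ B)
2 ∈ ((A ∪ C) ∩ (A ∩ B))ᶜ since 2 ∉ ((A ∪ C) ∩ (A ∩ B))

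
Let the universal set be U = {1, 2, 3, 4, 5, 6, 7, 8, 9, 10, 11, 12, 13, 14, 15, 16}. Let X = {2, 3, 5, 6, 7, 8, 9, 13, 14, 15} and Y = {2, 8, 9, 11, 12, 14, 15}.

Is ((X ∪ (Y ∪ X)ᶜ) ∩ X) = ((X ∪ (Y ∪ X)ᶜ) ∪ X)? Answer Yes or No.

Y ∪ X = {2, 3, 5, 6, 7, 8, 9, 11, 12, 13, 14, 15}
(Y ∪ X)ᶜ = {1, 4, 10, 16}
X ∪ (Y ∪ X)ᶜ = {1, 2, 3, 4, 5, 6, 7, 8, 9, 10, 13, 14, 15, 16}
(X ∪ (Y ∪ X)ᶜ) ∩ X = {2, 3, 5, 6, 7, 8, 9, 13, 14, 15}
(X ∪ (Y ∪ X)ᶜ) ∪ X = {1, 2, 3, 4, 5, 6, 7, 8, 9, 10, 13, 14, 15, 16}
1 ∈ (X ∪ (Y ∪ X)ᶜ) ∪ X but 1 ∉ (X ∪ (Y ∪ X)ᶜ) ∩ X, so they differ.

No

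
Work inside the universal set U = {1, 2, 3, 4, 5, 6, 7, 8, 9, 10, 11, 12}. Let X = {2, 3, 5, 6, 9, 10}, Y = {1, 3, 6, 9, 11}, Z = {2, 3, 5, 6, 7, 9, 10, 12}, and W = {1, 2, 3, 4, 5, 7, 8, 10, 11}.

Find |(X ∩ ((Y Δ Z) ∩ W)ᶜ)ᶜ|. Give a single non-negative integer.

9

Y Δ Z = {1, 2, 5, 7, 10, 11, 12}
(Y Δ Z) ∩ W = {1, 2, 5, 7, 10, 11}
((Y Δ Z) ∩ W)ᶜ = {3, 4, 6, 8, 9, 12}
X ∩ ((Y Δ Z) ∩ W)ᶜ = {3, 6, 9}
(X ∩ ((Y Δ Z) ∩ W)ᶜ)ᶜ = {1, 2, 4, 5, 7, 8, 10, 11, 12}
|(X ∩ ((Y Δ Z) ∩ W)ᶜ)ᶜ| = 9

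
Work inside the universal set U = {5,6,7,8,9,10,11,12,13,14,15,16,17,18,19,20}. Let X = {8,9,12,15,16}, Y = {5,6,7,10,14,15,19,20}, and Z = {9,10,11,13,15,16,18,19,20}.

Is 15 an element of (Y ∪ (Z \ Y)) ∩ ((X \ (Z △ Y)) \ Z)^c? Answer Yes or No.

15 ∈ Z and 15 ∈ Y, so 15 ∉ Z \ Y
15 ∈ Y and 15 ∉ (Z \ Y), so 15 ∈ Y ∪ (Z \ Y)
15 ∈ Z and 15 ∈ Y, so 15 ∉ Z △ Y
15 ∈ X and 15 ∉ (Z △ Y), so 15 ∈ X \ (Z △ Y)
15 ∈ (X \ (Z △ Y)) and 15 ∈ Z, so 15 ∉ (X \ (Z △ Y)) \ Z
15 ∈ ((X \ (Z △ Y)) \ Z)^c since 15 ∉ ((X \ (Z △ Y)) \ Z)
15 ∈ (Y ∪ (Z \ Y)) and 15 ∈ ((X \ (Z △ Y)) \ Z)^c, so 15 ∈ (Y ∪ (Z \ Y)) ∩ ((X \ (Z △ Y)) \ Z)^c

Yes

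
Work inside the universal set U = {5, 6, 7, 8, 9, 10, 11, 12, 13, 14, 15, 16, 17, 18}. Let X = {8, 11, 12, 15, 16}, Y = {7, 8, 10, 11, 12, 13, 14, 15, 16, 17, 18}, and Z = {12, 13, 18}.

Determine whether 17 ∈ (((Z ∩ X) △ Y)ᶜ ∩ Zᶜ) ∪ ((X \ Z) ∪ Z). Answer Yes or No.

No

17 ∉ Z and 17 ∉ X, so 17 ∉ Z ∩ X
17 ∉ (Z ∩ X) and 17 ∈ Y, so 17 ∈ (Z ∩ X) △ Y
17 ∉ ((Z ∩ X) △ Y)ᶜ since 17 ∈ ((Z ∩ X) △ Y)
17 ∉ Z, so 17 ∈ Zᶜ
17 ∉ ((Z ∩ X) △ Y)ᶜ and 17 ∈ Zᶜ, so 17 ∉ ((Z ∩ X) △ Y)ᶜ ∩ Zᶜ
17 ∉ X and 17 ∉ Z, so 17 ∉ X \ Z
17 ∉ (X \ Z) and 17 ∉ Z, so 17 ∉ (X \ Z) ∪ Z
17 ∉ (((Z ∩ X) △ Y)ᶜ ∩ Zᶜ) and 17 ∉ ((X \ Z) ∪ Z), so 17 ∉ (((Z ∩ X) △ Y)ᶜ ∩ Zᶜ) ∪ ((X \ Z) ∪ Z)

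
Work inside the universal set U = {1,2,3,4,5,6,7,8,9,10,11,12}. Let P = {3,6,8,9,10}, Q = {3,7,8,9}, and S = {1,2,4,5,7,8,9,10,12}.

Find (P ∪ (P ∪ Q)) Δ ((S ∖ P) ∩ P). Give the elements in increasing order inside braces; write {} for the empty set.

{3,6,7,8,9,10}

P ∪ Q = {3,6,7,8,9,10}
P ∪ (P ∪ Q) = {3,6,7,8,9,10}
S ∖ P = {1,2,4,5,7,12}
(S ∖ P) ∩ P = {}
(P ∪ (P ∪ Q)) Δ ((S ∖ P) ∩ P) = {3,6,7,8,9,10}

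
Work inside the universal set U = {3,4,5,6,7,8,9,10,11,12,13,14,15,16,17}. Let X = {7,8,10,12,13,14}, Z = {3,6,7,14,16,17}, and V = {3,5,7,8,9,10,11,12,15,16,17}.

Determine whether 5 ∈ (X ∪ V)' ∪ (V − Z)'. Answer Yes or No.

No

5 ∉ X and 5 ∈ V, so 5 ∈ X ∪ V
5 ∉ (X ∪ V)' since 5 ∈ (X ∪ V)
5 ∈ V and 5 ∉ Z, so 5 ∈ V − Z
5 ∉ (V − Z)' since 5 ∈ (V − Z)
5 ∉ (X ∪ V)' and 5 ∉ (V − Z)', so 5 ∉ (X ∪ V)' ∪ (V − Z)'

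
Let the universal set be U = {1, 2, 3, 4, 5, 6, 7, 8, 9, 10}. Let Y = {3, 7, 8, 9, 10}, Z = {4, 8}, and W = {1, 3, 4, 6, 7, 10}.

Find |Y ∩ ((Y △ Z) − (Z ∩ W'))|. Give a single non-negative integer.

Y △ Z = {3, 4, 7, 9, 10}
W' = {2, 5, 8, 9}
Z ∩ W' = {8}
(Y △ Z) − (Z ∩ W') = {3, 4, 7, 9, 10}
Y ∩ ((Y △ Z) − (Z ∩ W')) = {3, 7, 9, 10}
|Y ∩ ((Y △ Z) − (Z ∩ W'))| = 4

4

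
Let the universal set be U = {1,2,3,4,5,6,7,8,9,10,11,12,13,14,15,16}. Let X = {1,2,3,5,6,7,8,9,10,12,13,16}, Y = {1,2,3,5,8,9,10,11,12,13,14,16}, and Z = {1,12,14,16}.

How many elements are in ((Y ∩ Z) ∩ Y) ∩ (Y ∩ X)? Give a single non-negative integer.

3

Y ∩ Z = {1,12,14,16}
(Y ∩ Z) ∩ Y = {1,12,14,16}
Y ∩ X = {1,2,3,5,8,9,10,12,13,16}
((Y ∩ Z) ∩ Y) ∩ (Y ∩ X) = {1,12,16}
|((Y ∩ Z) ∩ Y) ∩ (Y ∩ X)| = 3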